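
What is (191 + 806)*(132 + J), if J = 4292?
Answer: 4410728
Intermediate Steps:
(191 + 806)*(132 + J) = (191 + 806)*(132 + 4292) = 997*4424 = 4410728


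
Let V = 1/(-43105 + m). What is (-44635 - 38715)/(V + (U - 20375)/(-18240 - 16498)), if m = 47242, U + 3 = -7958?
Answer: -108893824410/1066007 ≈ -1.0215e+5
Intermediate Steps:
U = -7961 (U = -3 - 7958 = -7961)
V = 1/4137 (V = 1/(-43105 + 47242) = 1/4137 ≈ 0.00024172)
(-44635 - 38715)/(V + (U - 20375)/(-18240 - 16498)) = (-44635 - 38715)/(1/4137 + (-7961 - 20375)/(-18240 - 16498)) = -83350/(1/4137 - 28336/(-34738)) = -83350/(1/4137 - 28336*(-1/34738)) = -83350/(1/4137 + 1288/1579) = -83350/5330035/6532323 = -83350*6532323/5330035 = -108893824410/1066007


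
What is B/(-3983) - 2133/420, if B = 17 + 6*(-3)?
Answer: -404539/79660 ≈ -5.0783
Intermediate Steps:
B = -1 (B = 17 - 18 = -1)
B/(-3983) - 2133/420 = -1/(-3983) - 2133/420 = -1*(-1/3983) - 2133*1/420 = 1/3983 - 711/140 = -404539/79660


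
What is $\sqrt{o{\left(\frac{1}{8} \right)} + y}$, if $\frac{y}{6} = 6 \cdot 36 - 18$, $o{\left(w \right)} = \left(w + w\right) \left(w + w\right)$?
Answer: $\frac{\sqrt{19009}}{4} \approx 34.468$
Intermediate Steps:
$o{\left(w \right)} = 4 w^{2}$ ($o{\left(w \right)} = 2 w 2 w = 4 w^{2}$)
$y = 1188$ ($y = 6 \left(6 \cdot 36 - 18\right) = 6 \left(216 - 18\right) = 6 \cdot 198 = 1188$)
$\sqrt{o{\left(\frac{1}{8} \right)} + y} = \sqrt{4 \left(\frac{1}{8}\right)^{2} + 1188} = \sqrt{\frac{4}{64} + 1188} = \sqrt{4 \cdot \frac{1}{64} + 1188} = \sqrt{\frac{1}{16} + 1188} = \sqrt{\frac{19009}{16}} = \frac{\sqrt{19009}}{4}$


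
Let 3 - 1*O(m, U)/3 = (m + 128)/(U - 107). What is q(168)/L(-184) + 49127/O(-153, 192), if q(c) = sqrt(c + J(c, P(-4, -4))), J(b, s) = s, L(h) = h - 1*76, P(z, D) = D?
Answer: 835159/168 - sqrt(41)/130 ≈ 4971.1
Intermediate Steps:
L(h) = -76 + h (L(h) = h - 76 = -76 + h)
O(m, U) = 9 - 3*(128 + m)/(-107 + U) (O(m, U) = 9 - 3*(m + 128)/(U - 107) = 9 - 3*(128 + m)/(-107 + U))
q(c) = sqrt(-4 + c) (q(c) = sqrt(c - 4) = sqrt(-4 + c))
q(168)/L(-184) + 49127/O(-153, 192) = sqrt(-4 + 168)/(-76 - 184) + 49127/((3*(-449 - 1*(-153) + 3*192)/(-107 + 192))) = sqrt(164)/(-260) + 49127/((3*(-449 + 153 + 576)/85)) = (2*sqrt(41))*(-1/260) + 49127/((3*(1/85)*280)) = -sqrt(41)/130 + 49127/(168/17) = -sqrt(41)/130 + 49127*(17/168) = -sqrt(41)/130 + 835159/168 = 835159/168 - sqrt(41)/130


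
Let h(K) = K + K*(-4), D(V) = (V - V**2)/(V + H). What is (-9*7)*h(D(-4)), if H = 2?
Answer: 1890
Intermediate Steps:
D(V) = (V - V**2)/(2 + V) (D(V) = (V - V**2)/(V + 2) = (V - V**2)/(2 + V))
h(K) = -3*K (h(K) = K - 4*K = -3*K)
(-9*7)*h(D(-4)) = (-9*7)*(-(-12)*(1 - 1*(-4))/(2 - 4)) = -(-189)*(-4*(1 + 4)/(-2)) = -(-189)*(-4*(-1/2)*5) = -(-189)*10 = -63*(-30) = 1890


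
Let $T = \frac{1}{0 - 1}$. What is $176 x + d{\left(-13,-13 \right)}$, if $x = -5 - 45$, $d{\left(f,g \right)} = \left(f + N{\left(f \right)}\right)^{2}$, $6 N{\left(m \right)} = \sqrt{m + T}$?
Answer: $-8800 + \frac{\left(78 - i \sqrt{14}\right)^{2}}{36} \approx -8631.4 - 16.214 i$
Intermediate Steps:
$T = -1$ ($T = \frac{1}{-1} = -1$)
$N{\left(m \right)} = \frac{\sqrt{-1 + m}}{6}$ ($N{\left(m \right)} = \frac{\sqrt{m - 1}}{6} = \frac{\sqrt{-1 + m}}{6}$)
$d{\left(f,g \right)} = \left(f + \frac{\sqrt{-1 + f}}{6}\right)^{2}$
$x = -50$ ($x = -5 - 45 = -50$)
$176 x + d{\left(-13,-13 \right)} = 176 \left(-50\right) + \frac{\left(\sqrt{-1 - 13} + 6 \left(-13\right)\right)^{2}}{36} = -8800 + \frac{\left(\sqrt{-14} - 78\right)^{2}}{36} = -8800 + \frac{\left(i \sqrt{14} - 78\right)^{2}}{36} = -8800 + \frac{\left(-78 + i \sqrt{14}\right)^{2}}{36}$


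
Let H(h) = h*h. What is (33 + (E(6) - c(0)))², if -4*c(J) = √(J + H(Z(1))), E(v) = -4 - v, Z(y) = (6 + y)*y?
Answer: 9801/16 ≈ 612.56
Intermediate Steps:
Z(y) = y*(6 + y)
H(h) = h²
c(J) = -√(49 + J)/4 (c(J) = -√(J + (1*(6 + 1))²)/4 = -√(J + (1*7)²)/4 = -√(J + 7²)/4 = -√(J + 49)/4 = -√(49 + J)/4)
(33 + (E(6) - c(0)))² = (33 + ((-4 - 1*6) - (-1)*√(49 + 0)/4))² = (33 + ((-4 - 6) - (-1)*√49/4))² = (33 + (-10 - (-1)*7/4))² = (33 + (-10 - 1*(-7/4)))² = (33 + (-10 + 7/4))² = (33 - 33/4)² = (99/4)² = 9801/16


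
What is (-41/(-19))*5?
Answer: 205/19 ≈ 10.789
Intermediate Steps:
(-41/(-19))*5 = -1/19*(-41)*5 = (41/19)*5 = 205/19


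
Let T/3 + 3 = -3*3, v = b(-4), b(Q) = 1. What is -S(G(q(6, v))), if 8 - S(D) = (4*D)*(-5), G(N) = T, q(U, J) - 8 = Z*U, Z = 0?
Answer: 712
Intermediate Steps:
v = 1
T = -36 (T = -9 + 3*(-3*3) = -9 + 3*(-9) = -9 - 27 = -36)
q(U, J) = 8 (q(U, J) = 8 + 0*U = 8 + 0 = 8)
G(N) = -36
S(D) = 8 + 20*D (S(D) = 8 - 4*D*(-5) = 8 - (-20)*D = 8 + 20*D)
-S(G(q(6, v))) = -(8 + 20*(-36)) = -(8 - 720) = -1*(-712) = 712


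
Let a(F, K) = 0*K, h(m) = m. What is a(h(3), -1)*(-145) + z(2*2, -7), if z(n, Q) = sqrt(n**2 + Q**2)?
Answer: sqrt(65) ≈ 8.0623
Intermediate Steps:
a(F, K) = 0
z(n, Q) = sqrt(Q**2 + n**2)
a(h(3), -1)*(-145) + z(2*2, -7) = 0*(-145) + sqrt((-7)**2 + (2*2)**2) = 0 + sqrt(49 + 4**2) = 0 + sqrt(49 + 16) = 0 + sqrt(65) = sqrt(65)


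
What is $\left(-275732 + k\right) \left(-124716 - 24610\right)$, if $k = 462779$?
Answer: $-27930980322$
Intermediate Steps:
$\left(-275732 + k\right) \left(-124716 - 24610\right) = \left(-275732 + 462779\right) \left(-124716 - 24610\right) = 187047 \left(-149326\right) = -27930980322$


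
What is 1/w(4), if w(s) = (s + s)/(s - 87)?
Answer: -83/8 ≈ -10.375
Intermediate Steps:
w(s) = 2*s/(-87 + s) (w(s) = (2*s)/(-87 + s) = 2*s/(-87 + s))
1/w(4) = 1/(2*4/(-87 + 4)) = 1/(2*4/(-83)) = 1/(2*4*(-1/83)) = 1/(-8/83) = -83/8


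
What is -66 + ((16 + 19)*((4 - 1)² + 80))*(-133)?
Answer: -414361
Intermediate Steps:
-66 + ((16 + 19)*((4 - 1)² + 80))*(-133) = -66 + (35*(3² + 80))*(-133) = -66 + (35*(9 + 80))*(-133) = -66 + (35*89)*(-133) = -66 + 3115*(-133) = -66 - 414295 = -414361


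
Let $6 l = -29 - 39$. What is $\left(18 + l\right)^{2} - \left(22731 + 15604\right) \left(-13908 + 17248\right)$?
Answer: $- \frac{1152349700}{9} \approx -1.2804 \cdot 10^{8}$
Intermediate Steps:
$l = - \frac{34}{3}$ ($l = \frac{-29 - 39}{6} = \frac{1}{6} \left(-68\right) = - \frac{34}{3} \approx -11.333$)
$\left(18 + l\right)^{2} - \left(22731 + 15604\right) \left(-13908 + 17248\right) = \left(18 - \frac{34}{3}\right)^{2} - \left(22731 + 15604\right) \left(-13908 + 17248\right) = \left(\frac{20}{3}\right)^{2} - 38335 \cdot 3340 = \frac{400}{9} - 128038900 = - \frac{1152349700}{9}$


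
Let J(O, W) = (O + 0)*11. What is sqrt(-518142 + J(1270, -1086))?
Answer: 2*I*sqrt(126043) ≈ 710.05*I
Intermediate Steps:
J(O, W) = 11*O (J(O, W) = O*11 = 11*O)
sqrt(-518142 + J(1270, -1086)) = sqrt(-518142 + 11*1270) = sqrt(-518142 + 13970) = sqrt(-504172) = 2*I*sqrt(126043)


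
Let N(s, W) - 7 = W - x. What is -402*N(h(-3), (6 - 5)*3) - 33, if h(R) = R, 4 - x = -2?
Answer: -1641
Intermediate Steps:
x = 6 (x = 4 - 1*(-2) = 4 + 2 = 6)
N(s, W) = 1 + W (N(s, W) = 7 + (W - 1*6) = 7 + (W - 6) = 7 + (-6 + W) = 1 + W)
-402*N(h(-3), (6 - 5)*3) - 33 = -402*(1 + (6 - 5)*3) - 33 = -402*(1 + 1*3) - 33 = -402*(1 + 3) - 33 = -402*4 - 33 = -1608 - 33 = -1641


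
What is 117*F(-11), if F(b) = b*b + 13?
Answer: 15678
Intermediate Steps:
F(b) = 13 + b² (F(b) = b² + 13 = 13 + b²)
117*F(-11) = 117*(13 + (-11)²) = 117*(13 + 121) = 117*134 = 15678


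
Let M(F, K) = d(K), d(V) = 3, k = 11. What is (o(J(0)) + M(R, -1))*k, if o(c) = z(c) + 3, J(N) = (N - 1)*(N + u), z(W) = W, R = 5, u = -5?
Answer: 121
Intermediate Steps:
M(F, K) = 3
J(N) = (-1 + N)*(-5 + N) (J(N) = (N - 1)*(N - 5) = (-1 + N)*(-5 + N))
o(c) = 3 + c (o(c) = c + 3 = 3 + c)
(o(J(0)) + M(R, -1))*k = ((3 + (5 + 0**2 - 6*0)) + 3)*11 = ((3 + (5 + 0 + 0)) + 3)*11 = ((3 + 5) + 3)*11 = (8 + 3)*11 = 11*11 = 121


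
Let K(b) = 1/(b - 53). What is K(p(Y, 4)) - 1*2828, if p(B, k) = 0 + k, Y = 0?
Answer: -138573/49 ≈ -2828.0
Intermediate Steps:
p(B, k) = k
K(b) = 1/(-53 + b)
K(p(Y, 4)) - 1*2828 = 1/(-53 + 4) - 1*2828 = 1/(-49) - 2828 = -1/49 - 2828 = -138573/49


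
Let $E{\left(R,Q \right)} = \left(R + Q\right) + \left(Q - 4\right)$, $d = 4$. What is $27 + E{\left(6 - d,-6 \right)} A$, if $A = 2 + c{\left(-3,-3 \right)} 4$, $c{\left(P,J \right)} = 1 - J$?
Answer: $-225$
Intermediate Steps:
$E{\left(R,Q \right)} = -4 + R + 2 Q$ ($E{\left(R,Q \right)} = \left(Q + R\right) + \left(-4 + Q\right) = -4 + R + 2 Q$)
$A = 18$ ($A = 2 + \left(1 - -3\right) 4 = 2 + \left(1 + 3\right) 4 = 2 + 4 \cdot 4 = 2 + 16 = 18$)
$27 + E{\left(6 - d,-6 \right)} A = 27 + \left(-4 + \left(6 - 4\right) + 2 \left(-6\right)\right) 18 = 27 + \left(-4 + \left(6 - 4\right) - 12\right) 18 = 27 + \left(-4 + 2 - 12\right) 18 = 27 - 252 = -225$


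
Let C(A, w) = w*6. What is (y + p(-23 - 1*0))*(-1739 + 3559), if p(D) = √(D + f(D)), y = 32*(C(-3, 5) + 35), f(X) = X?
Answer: 3785600 + 1820*I*√46 ≈ 3.7856e+6 + 12344.0*I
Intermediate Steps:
C(A, w) = 6*w
y = 2080 (y = 32*(6*5 + 35) = 32*(30 + 35) = 32*65 = 2080)
p(D) = √2*√D (p(D) = √(D + D) = √(2*D) = √2*√D)
(y + p(-23 - 1*0))*(-1739 + 3559) = (2080 + √2*√(-23 - 1*0))*(-1739 + 3559) = (2080 + √2*√(-23 + 0))*1820 = (2080 + √2*√(-23))*1820 = (2080 + √2*(I*√23))*1820 = (2080 + I*√46)*1820 = 3785600 + 1820*I*√46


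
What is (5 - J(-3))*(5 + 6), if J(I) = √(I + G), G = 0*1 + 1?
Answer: 55 - 11*I*√2 ≈ 55.0 - 15.556*I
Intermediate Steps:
G = 1 (G = 0 + 1 = 1)
J(I) = √(1 + I) (J(I) = √(I + 1) = √(1 + I))
(5 - J(-3))*(5 + 6) = (5 - √(1 - 3))*(5 + 6) = (5 - √(-2))*11 = (5 - I*√2)*11 = 55 - 11*I*√2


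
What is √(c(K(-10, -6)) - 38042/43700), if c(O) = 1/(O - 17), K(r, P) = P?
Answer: 3*I*√1939406/4370 ≈ 0.95604*I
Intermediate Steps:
c(O) = 1/(-17 + O)
√(c(K(-10, -6)) - 38042/43700) = √(1/(-17 - 6) - 38042/43700) = √(1/(-23) - 38042*1/43700) = √(-1/23 - 827/950) = √(-19971/21850) = 3*I*√1939406/4370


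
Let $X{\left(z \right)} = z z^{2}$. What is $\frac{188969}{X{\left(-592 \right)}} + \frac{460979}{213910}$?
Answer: $\frac{47800525920381}{22190455255040} \approx 2.1541$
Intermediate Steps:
$X{\left(z \right)} = z^{3}$
$\frac{188969}{X{\left(-592 \right)}} + \frac{460979}{213910} = \frac{188969}{\left(-592\right)^{3}} + \frac{460979}{213910} = \frac{188969}{-207474688} + 460979 \cdot \frac{1}{213910} = 188969 \left(- \frac{1}{207474688}\right) + \frac{460979}{213910} = - \frac{188969}{207474688} + \frac{460979}{213910} = \frac{47800525920381}{22190455255040}$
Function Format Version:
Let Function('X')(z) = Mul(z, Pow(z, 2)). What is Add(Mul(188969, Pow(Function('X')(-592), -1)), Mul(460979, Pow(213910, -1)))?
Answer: Rational(47800525920381, 22190455255040) ≈ 2.1541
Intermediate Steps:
Function('X')(z) = Pow(z, 3)
Add(Mul(188969, Pow(Function('X')(-592), -1)), Mul(460979, Pow(213910, -1))) = Add(Mul(188969, Pow(Pow(-592, 3), -1)), Mul(460979, Pow(213910, -1))) = Add(Mul(188969, Pow(-207474688, -1)), Mul(460979, Rational(1, 213910))) = Add(Mul(188969, Rational(-1, 207474688)), Rational(460979, 213910)) = Add(Rational(-188969, 207474688), Rational(460979, 213910)) = Rational(47800525920381, 22190455255040)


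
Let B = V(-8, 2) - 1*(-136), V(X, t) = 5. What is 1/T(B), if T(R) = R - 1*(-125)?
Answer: 1/266 ≈ 0.0037594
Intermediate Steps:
B = 141 (B = 5 - 1*(-136) = 5 + 136 = 141)
T(R) = 125 + R (T(R) = R + 125 = 125 + R)
1/T(B) = 1/(125 + 141) = 1/266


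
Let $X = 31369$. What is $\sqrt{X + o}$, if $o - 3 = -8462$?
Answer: $\sqrt{22910} \approx 151.36$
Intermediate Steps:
$o = -8459$ ($o = 3 - 8462 = -8459$)
$\sqrt{X + o} = \sqrt{31369 - 8459} = \sqrt{22910}$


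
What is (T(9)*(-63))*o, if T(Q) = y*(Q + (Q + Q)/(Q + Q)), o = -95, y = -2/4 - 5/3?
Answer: -129675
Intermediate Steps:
y = -13/6 (y = -2*¼ - 5*⅓ = -½ - 5/3 = -13/6 ≈ -2.1667)
T(Q) = -13/6 - 13*Q/6 (T(Q) = -13*(Q + (Q + Q)/(Q + Q))/6 = -13*(Q + (2*Q)/((2*Q)))/6 = -13*(Q + (2*Q)*(1/(2*Q)))/6 = -13*(Q + 1)/6 = -13*(1 + Q)/6 = -13/6 - 13*Q/6)
(T(9)*(-63))*o = ((-13/6 - 13/6*9)*(-63))*(-95) = ((-13/6 - 39/2)*(-63))*(-95) = -65/3*(-63)*(-95) = 1365*(-95) = -129675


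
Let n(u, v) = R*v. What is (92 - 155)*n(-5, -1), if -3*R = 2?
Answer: -42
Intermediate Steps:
R = -2/3 (R = -1/3*2 = -2/3 ≈ -0.66667)
n(u, v) = -2*v/3
(92 - 155)*n(-5, -1) = (92 - 155)*(-2/3*(-1)) = -63*2/3 = -42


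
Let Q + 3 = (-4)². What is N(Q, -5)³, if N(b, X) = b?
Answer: 2197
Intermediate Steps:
Q = 13 (Q = -3 + (-4)² = -3 + 16 = 13)
N(Q, -5)³ = 13³ = 2197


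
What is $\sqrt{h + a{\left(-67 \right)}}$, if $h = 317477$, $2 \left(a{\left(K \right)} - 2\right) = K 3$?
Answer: $\frac{\sqrt{1269514}}{2} \approx 563.36$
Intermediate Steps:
$a{\left(K \right)} = 2 + \frac{3 K}{2}$ ($a{\left(K \right)} = 2 + \frac{K 3}{2} = 2 + \frac{3 K}{2}$)
$\sqrt{h + a{\left(-67 \right)}} = \sqrt{317477 + \left(2 + \frac{3}{2} \left(-67\right)\right)} = \sqrt{317477 + \left(2 - \frac{201}{2}\right)} = \sqrt{317477 - \frac{197}{2}} = \sqrt{\frac{634757}{2}} = \frac{\sqrt{1269514}}{2}$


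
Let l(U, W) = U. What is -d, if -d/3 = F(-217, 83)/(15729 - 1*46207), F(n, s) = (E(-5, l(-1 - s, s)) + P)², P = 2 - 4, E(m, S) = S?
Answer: -11094/15239 ≈ -0.72800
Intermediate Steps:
P = -2
F(n, s) = (-3 - s)² (F(n, s) = ((-1 - s) - 2)² = (-3 - s)²)
d = 11094/15239 (d = -3*(3 + 83)²/(15729 - 1*46207) = -3*86²/(15729 - 46207) = -22188/(-30478) = -22188*(-1)/30478 = -3*(-3698/15239) = 11094/15239 ≈ 0.72800)
-d = -1*11094/15239 = -11094/15239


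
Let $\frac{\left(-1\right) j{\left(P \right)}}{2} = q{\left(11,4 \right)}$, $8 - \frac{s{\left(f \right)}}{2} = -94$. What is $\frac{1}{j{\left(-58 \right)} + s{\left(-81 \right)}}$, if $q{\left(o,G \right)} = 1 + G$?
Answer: $\frac{1}{194} \approx 0.0051546$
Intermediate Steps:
$s{\left(f \right)} = 204$ ($s{\left(f \right)} = 16 - -188 = 16 + 188 = 204$)
$j{\left(P \right)} = -10$ ($j{\left(P \right)} = - 2 \left(1 + 4\right) = \left(-2\right) 5 = -10$)
$\frac{1}{j{\left(-58 \right)} + s{\left(-81 \right)}} = \frac{1}{-10 + 204} = \frac{1}{194}$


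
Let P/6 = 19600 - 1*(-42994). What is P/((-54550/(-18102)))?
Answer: 3399229764/27275 ≈ 1.2463e+5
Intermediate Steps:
P = 375564 (P = 6*(19600 - 1*(-42994)) = 6*(19600 + 42994) = 6*62594 = 375564)
P/((-54550/(-18102))) = 375564/((-54550/(-18102))) = 375564/((-54550*(-1/18102))) = 375564/(27275/9051) = 375564*(9051/27275) = 3399229764/27275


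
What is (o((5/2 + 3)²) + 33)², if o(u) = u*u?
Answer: 230098561/256 ≈ 8.9882e+5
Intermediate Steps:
o(u) = u²
(o((5/2 + 3)²) + 33)² = (((5/2 + 3)²)² + 33)² = (((11/2)²)² + 33)² = ((121/4)² + 33)² = (14641/16 + 33)² = (15169/16)² = 230098561/256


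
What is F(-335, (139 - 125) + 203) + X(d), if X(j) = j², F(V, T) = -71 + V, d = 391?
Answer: 152475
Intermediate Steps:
F(-335, (139 - 125) + 203) + X(d) = (-71 - 335) + 391² = -406 + 152881 = 152475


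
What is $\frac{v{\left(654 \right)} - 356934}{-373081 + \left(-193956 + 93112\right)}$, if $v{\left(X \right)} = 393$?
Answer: $\frac{118847}{157975} \approx 0.75232$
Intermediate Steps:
$\frac{v{\left(654 \right)} - 356934}{-373081 + \left(-193956 + 93112\right)} = \frac{393 - 356934}{-373081 + \left(-193956 + 93112\right)} = - \frac{356541}{-373081 - 100844} = - \frac{356541}{-473925} = \left(-356541\right) \left(- \frac{1}{473925}\right) = \frac{118847}{157975}$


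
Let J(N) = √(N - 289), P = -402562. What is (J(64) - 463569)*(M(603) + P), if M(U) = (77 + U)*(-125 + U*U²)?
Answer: -69115239109402062 + 2236406201970*I ≈ -6.9115e+16 + 2.2364e+12*I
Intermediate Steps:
J(N) = √(-289 + N)
M(U) = (-125 + U³)*(77 + U) (M(U) = (77 + U)*(-125 + U³) = (-125 + U³)*(77 + U))
(J(64) - 463569)*(M(603) + P) = (√(-289 + 64) - 463569)*((-9625 + 603⁴ - 125*603 + 77*603³) - 402562) = (√(-225) - 463569)*((-9625 + 132211504881 - 75375 + 77*219256227) - 402562) = (15*I - 463569)*((-9625 + 132211504881 - 75375 + 16882729479) - 402562) = (-463569 + 15*I)*(149094149360 - 402562) = (-463569 + 15*I)*149093746798 = -69115239109402062 + 2236406201970*I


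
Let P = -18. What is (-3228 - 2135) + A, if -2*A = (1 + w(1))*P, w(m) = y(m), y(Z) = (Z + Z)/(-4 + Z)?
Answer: -5360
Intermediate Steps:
y(Z) = 2*Z/(-4 + Z) (y(Z) = (2*Z)/(-4 + Z) = 2*Z/(-4 + Z))
w(m) = 2*m/(-4 + m)
A = 3 (A = -(1 + 2*1/(-4 + 1))*(-18)/2 = -(1 + 2*1/(-3))*(-18)/2 = -(1 + 2*1*(-1/3))*(-18)/2 = -(1 - 2/3)*(-18)/2 = -(-18)/6 = -1/2*(-6) = 3)
(-3228 - 2135) + A = (-3228 - 2135) + 3 = -5363 + 3 = -5360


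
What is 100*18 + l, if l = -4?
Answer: 1796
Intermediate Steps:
100*18 + l = 100*18 - 4 = 1800 - 4 = 1796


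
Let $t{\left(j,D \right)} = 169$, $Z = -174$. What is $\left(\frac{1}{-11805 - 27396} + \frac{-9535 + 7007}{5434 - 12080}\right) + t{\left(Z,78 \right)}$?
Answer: $\frac{22064318728}{130264923} \approx 169.38$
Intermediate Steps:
$\left(\frac{1}{-11805 - 27396} + \frac{-9535 + 7007}{5434 - 12080}\right) + t{\left(Z,78 \right)} = \left(\frac{1}{-11805 - 27396} + \frac{-9535 + 7007}{5434 - 12080}\right) + 169 = \left(\frac{1}{-39201} - \frac{2528}{-6646}\right) + 169 = \left(- \frac{1}{39201} - - \frac{1264}{3323}\right) + 169 = \left(- \frac{1}{39201} + \frac{1264}{3323}\right) + 169 = \frac{49546741}{130264923} + 169 = \frac{22064318728}{130264923}$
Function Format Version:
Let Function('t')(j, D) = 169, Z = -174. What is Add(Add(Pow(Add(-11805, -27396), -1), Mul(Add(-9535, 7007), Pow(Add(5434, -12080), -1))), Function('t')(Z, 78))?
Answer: Rational(22064318728, 130264923) ≈ 169.38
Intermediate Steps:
Add(Add(Pow(Add(-11805, -27396), -1), Mul(Add(-9535, 7007), Pow(Add(5434, -12080), -1))), Function('t')(Z, 78)) = Add(Add(Pow(Add(-11805, -27396), -1), Mul(Add(-9535, 7007), Pow(Add(5434, -12080), -1))), 169) = Add(Add(Pow(-39201, -1), Mul(-2528, Pow(-6646, -1))), 169) = Add(Add(Rational(-1, 39201), Mul(-2528, Rational(-1, 6646))), 169) = Add(Add(Rational(-1, 39201), Rational(1264, 3323)), 169) = Add(Rational(49546741, 130264923), 169) = Rational(22064318728, 130264923)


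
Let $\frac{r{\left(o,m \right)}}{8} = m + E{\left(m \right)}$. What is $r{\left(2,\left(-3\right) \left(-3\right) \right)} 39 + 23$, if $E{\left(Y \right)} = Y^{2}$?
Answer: $28103$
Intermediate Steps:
$r{\left(o,m \right)} = 8 m + 8 m^{2}$ ($r{\left(o,m \right)} = 8 \left(m + m^{2}\right) = 8 m + 8 m^{2}$)
$r{\left(2,\left(-3\right) \left(-3\right) \right)} 39 + 23 = 8 \left(\left(-3\right) \left(-3\right)\right) \left(1 - -9\right) 39 + 23 = 8 \cdot 9 \left(1 + 9\right) 39 + 23 = 8 \cdot 9 \cdot 10 \cdot 39 + 23 = 720 \cdot 39 + 23 = 28080 + 23 = 28103$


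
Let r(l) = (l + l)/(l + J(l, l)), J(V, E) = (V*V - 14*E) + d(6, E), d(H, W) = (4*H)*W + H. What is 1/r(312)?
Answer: 16797/104 ≈ 161.51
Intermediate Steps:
d(H, W) = H + 4*H*W (d(H, W) = 4*H*W + H = H + 4*H*W)
J(V, E) = 6 + V² + 10*E (J(V, E) = (V*V - 14*E) + 6*(1 + 4*E) = (V² - 14*E) + (6 + 24*E) = 6 + V² + 10*E)
r(l) = 2*l/(6 + l² + 11*l) (r(l) = (l + l)/(l + (6 + l² + 10*l)) = (2*l)/(6 + l² + 11*l) = 2*l/(6 + l² + 11*l))
1/r(312) = 1/(2*312/(6 + 312² + 11*312)) = 1/(2*312/(6 + 97344 + 3432)) = 1/(2*312/100782) = 1/(2*312*(1/100782)) = 1/(104/16797) = 16797/104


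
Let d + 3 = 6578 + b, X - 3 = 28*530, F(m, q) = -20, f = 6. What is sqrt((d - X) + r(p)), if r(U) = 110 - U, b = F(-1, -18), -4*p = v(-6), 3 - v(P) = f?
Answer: 3*I*sqrt(3635)/2 ≈ 90.436*I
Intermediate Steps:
v(P) = -3 (v(P) = 3 - 1*6 = 3 - 6 = -3)
p = 3/4 (p = -1/4*(-3) = 3/4 ≈ 0.75000)
b = -20
X = 14843 (X = 3 + 28*530 = 3 + 14840 = 14843)
d = 6555 (d = -3 + (6578 - 20) = -3 + 6558 = 6555)
sqrt((d - X) + r(p)) = sqrt((6555 - 1*14843) + (110 - 1*3/4)) = sqrt((6555 - 14843) + (110 - 3/4)) = sqrt(-8288 + 437/4) = sqrt(-32715/4) = 3*I*sqrt(3635)/2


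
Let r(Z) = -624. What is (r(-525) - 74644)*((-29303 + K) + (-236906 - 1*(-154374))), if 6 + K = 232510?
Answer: -9082514292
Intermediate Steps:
K = 232504 (K = -6 + 232510 = 232504)
(r(-525) - 74644)*((-29303 + K) + (-236906 - 1*(-154374))) = (-624 - 74644)*((-29303 + 232504) + (-236906 - 1*(-154374))) = -75268*(203201 + (-236906 + 154374)) = -75268*(203201 - 82532) = -75268*120669 = -9082514292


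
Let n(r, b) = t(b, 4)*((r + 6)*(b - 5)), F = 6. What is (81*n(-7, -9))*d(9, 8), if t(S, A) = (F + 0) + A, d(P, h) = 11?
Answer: 124740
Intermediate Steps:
t(S, A) = 6 + A (t(S, A) = (6 + 0) + A = 6 + A)
n(r, b) = 10*(-5 + b)*(6 + r) (n(r, b) = (6 + 4)*((r + 6)*(b - 5)) = 10*((6 + r)*(-5 + b)) = 10*((-5 + b)*(6 + r)) = 10*(-5 + b)*(6 + r))
(81*n(-7, -9))*d(9, 8) = (81*(-300 - 50*(-7) + 60*(-9) + 10*(-9)*(-7)))*11 = (81*(-300 + 350 - 540 + 630))*11 = (81*140)*11 = 11340*11 = 124740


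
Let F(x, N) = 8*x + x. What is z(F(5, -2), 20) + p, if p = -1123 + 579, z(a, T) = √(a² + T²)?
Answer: -544 + 5*√97 ≈ -494.76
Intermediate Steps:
F(x, N) = 9*x
z(a, T) = √(T² + a²)
p = -544
z(F(5, -2), 20) + p = √(20² + (9*5)²) - 544 = √(400 + 45²) - 544 = √(400 + 2025) - 544 = √2425 - 544 = 5*√97 - 544 = -544 + 5*√97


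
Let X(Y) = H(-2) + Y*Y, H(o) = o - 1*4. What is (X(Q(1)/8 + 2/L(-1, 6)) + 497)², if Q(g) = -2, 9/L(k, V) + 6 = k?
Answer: 410318394721/1679616 ≈ 2.4429e+5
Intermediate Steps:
H(o) = -4 + o (H(o) = o - 4 = -4 + o)
L(k, V) = 9/(-6 + k)
X(Y) = -6 + Y² (X(Y) = (-4 - 2) + Y*Y = -6 + Y²)
(X(Q(1)/8 + 2/L(-1, 6)) + 497)² = ((-6 + (-2/8 + 2/((9/(-6 - 1))))²) + 497)² = ((-6 + (-2*⅛ + 2/((9/(-7))))²) + 497)² = ((-6 + (-¼ + 2/((9*(-⅐))))²) + 497)² = ((-6 + (-¼ + 2/(-9/7))²) + 497)² = ((-6 + (-¼ + 2*(-7/9))²) + 497)² = ((-6 + (-¼ - 14/9)²) + 497)² = ((-6 + (-65/36)²) + 497)² = ((-6 + 4225/1296) + 497)² = (-3551/1296 + 497)² = (640561/1296)² = 410318394721/1679616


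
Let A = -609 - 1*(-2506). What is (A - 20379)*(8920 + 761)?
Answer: -178924242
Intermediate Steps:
A = 1897 (A = -609 + 2506 = 1897)
(A - 20379)*(8920 + 761) = (1897 - 20379)*(8920 + 761) = -18482*9681 = -178924242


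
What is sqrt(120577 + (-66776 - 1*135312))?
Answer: I*sqrt(81511) ≈ 285.5*I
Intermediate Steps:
sqrt(120577 + (-66776 - 1*135312)) = sqrt(120577 + (-66776 - 135312)) = sqrt(120577 - 202088) = sqrt(-81511) = I*sqrt(81511)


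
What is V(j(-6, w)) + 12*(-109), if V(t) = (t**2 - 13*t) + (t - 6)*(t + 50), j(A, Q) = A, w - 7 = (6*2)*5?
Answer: -1722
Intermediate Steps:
w = 67 (w = 7 + (6*2)*5 = 7 + 12*5 = 7 + 60 = 67)
V(t) = t**2 - 13*t + (-6 + t)*(50 + t) (V(t) = (t**2 - 13*t) + (-6 + t)*(50 + t) = t**2 - 13*t + (-6 + t)*(50 + t))
V(j(-6, w)) + 12*(-109) = (-300 + 2*(-6)**2 + 31*(-6)) + 12*(-109) = (-300 + 2*36 - 186) - 1308 = (-300 + 72 - 186) - 1308 = -414 - 1308 = -1722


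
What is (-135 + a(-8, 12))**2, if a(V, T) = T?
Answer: 15129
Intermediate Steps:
(-135 + a(-8, 12))**2 = (-135 + 12)**2 = (-123)**2 = 15129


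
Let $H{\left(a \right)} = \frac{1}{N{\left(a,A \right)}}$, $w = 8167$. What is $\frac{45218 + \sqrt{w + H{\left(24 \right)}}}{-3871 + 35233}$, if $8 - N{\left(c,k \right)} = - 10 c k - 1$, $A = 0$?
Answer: $\frac{22609}{15681} + \frac{2 \sqrt{4594}}{47043} \approx 1.4447$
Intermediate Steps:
$N{\left(c,k \right)} = 9 + 10 c k$ ($N{\left(c,k \right)} = 8 - \left(- 10 c k - 1\right) = 8 - \left(-1 - 10 c k\right) = 8 + \left(1 + 10 c k\right) = 9 + 10 c k$)
$H{\left(a \right)} = \frac{1}{9}$ ($H{\left(a \right)} = \frac{1}{9 + 10 a 0} = \frac{1}{9 + 0} = \frac{1}{9}$)
$\frac{45218 + \sqrt{w + H{\left(24 \right)}}}{-3871 + 35233} = \frac{45218 + \sqrt{8167 + \frac{1}{9}}}{-3871 + 35233} = \frac{45218 + \sqrt{\frac{73504}{9}}}{31362} = \left(45218 + \frac{4 \sqrt{4594}}{3}\right) \frac{1}{31362} = \frac{22609}{15681} + \frac{2 \sqrt{4594}}{47043}$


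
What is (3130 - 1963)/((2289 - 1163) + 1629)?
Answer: 1167/2755 ≈ 0.42359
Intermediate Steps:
(3130 - 1963)/((2289 - 1163) + 1629) = 1167/(1126 + 1629) = 1167/2755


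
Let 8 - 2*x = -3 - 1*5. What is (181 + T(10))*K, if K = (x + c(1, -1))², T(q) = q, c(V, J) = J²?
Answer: 15471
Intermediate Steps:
x = 8 (x = 4 - (-3 - 1*5)/2 = 4 - (-3 - 5)/2 = 4 - ½*(-8) = 4 + 4 = 8)
K = 81 (K = (8 + (-1)²)² = (8 + 1)² = 9² = 81)
(181 + T(10))*K = (181 + 10)*81 = 191*81 = 15471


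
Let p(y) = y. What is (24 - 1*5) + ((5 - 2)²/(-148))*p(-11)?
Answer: 2911/148 ≈ 19.669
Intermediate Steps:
(24 - 1*5) + ((5 - 2)²/(-148))*p(-11) = (24 - 1*5) + ((5 - 2)²/(-148))*(-11) = (24 - 5) + (3²*(-1/148))*(-11) = 19 + (9*(-1/148))*(-11) = 19 - 9/148*(-11) = 19 + 99/148 = 2911/148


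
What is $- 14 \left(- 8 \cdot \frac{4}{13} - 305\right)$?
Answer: $\frac{55958}{13} \approx 4304.5$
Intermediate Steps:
$- 14 \left(- 8 \cdot \frac{4}{13} - 305\right) = - 14 \left(- 8 \cdot 4 \cdot \frac{1}{13} - 305\right) = - 14 \left(\left(-8\right) \frac{4}{13} - 305\right) = - 14 \left(- \frac{32}{13} - 305\right) = \left(-14\right) \left(- \frac{3997}{13}\right) = \frac{55958}{13}$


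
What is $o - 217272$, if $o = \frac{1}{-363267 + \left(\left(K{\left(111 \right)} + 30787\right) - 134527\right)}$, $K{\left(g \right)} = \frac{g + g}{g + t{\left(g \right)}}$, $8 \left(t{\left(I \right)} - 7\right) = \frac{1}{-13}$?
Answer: $- \frac{1245103227153319}{5730619809} \approx -2.1727 \cdot 10^{5}$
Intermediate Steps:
$t{\left(I \right)} = \frac{727}{104}$ ($t{\left(I \right)} = 7 + \frac{1}{8 \left(-13\right)} = 7 + \frac{1}{8} \left(- \frac{1}{13}\right) = 7 - \frac{1}{104} = \frac{727}{104}$)
$K{\left(g \right)} = \frac{2 g}{\frac{727}{104} + g}$ ($K{\left(g \right)} = \frac{g + g}{g + \frac{727}{104}} = \frac{2 g}{\frac{727}{104} + g}$)
$o = - \frac{12271}{5730619809}$ ($o = \frac{1}{-363267 - \left(103740 - \frac{23088}{727 + 104 \cdot 111}\right)} = \frac{1}{-363267 - \left(103740 - \frac{23088}{727 + 11544}\right)} = \frac{1}{-363267 - \left(103740 - \frac{23088}{12271}\right)} = \frac{1}{-363267 + \left(\left(\frac{23088}{12271} + 30787\right) - 134527\right)} = \frac{1}{-363267 + \left(\frac{377810365}{12271} - 134527\right)} = \frac{1}{-363267 - \frac{1272970452}{12271}} = \frac{1}{- \frac{5730619809}{12271}} = - \frac{12271}{5730619809} \approx -2.1413 \cdot 10^{-6}$)
$o - 217272 = - \frac{12271}{5730619809} - 217272 = - \frac{1245103227153319}{5730619809}$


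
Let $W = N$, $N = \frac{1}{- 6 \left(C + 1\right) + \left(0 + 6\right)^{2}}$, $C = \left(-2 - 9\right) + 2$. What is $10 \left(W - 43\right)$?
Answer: $- \frac{18055}{42} \approx -429.88$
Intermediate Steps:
$C = -9$ ($C = \left(-2 - 9\right) + 2 = -11 + 2 = -9$)
$N = \frac{1}{84}$ ($N = \frac{1}{- 6 \left(-9 + 1\right) + \left(0 + 6\right)^{2}} = \frac{1}{\left(-6\right) \left(-8\right) + 6^{2}} = \frac{1}{48 + 36} = \frac{1}{84} \approx 0.011905$)
$W = \frac{1}{84} \approx 0.011905$
$10 \left(W - 43\right) = 10 \left(\frac{1}{84} - 43\right) = 10 \left(- \frac{3611}{84}\right) = - \frac{18055}{42}$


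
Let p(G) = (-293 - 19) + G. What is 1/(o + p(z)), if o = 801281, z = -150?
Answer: 1/800819 ≈ 1.2487e-6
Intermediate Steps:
p(G) = -312 + G
1/(o + p(z)) = 1/(801281 + (-312 - 150)) = 1/(801281 - 462) = 1/800819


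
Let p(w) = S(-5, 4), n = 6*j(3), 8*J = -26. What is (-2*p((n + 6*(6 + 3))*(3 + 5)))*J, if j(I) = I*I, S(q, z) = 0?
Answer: 0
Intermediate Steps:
j(I) = I²
J = -13/4 (J = (⅛)*(-26) = -13/4 ≈ -3.2500)
n = 54 (n = 6*3² = 6*9 = 54)
p(w) = 0
(-2*p((n + 6*(6 + 3))*(3 + 5)))*J = -2*0*(-13/4) = 0*(-13/4) = 0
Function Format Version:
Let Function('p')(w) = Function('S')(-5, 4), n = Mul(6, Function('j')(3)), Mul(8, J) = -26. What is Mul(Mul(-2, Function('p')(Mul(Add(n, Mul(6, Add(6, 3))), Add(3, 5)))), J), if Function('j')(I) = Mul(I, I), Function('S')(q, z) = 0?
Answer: 0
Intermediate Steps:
Function('j')(I) = Pow(I, 2)
J = Rational(-13, 4) (J = Mul(Rational(1, 8), -26) = Rational(-13, 4) ≈ -3.2500)
n = 54 (n = Mul(6, Pow(3, 2)) = Mul(6, 9) = 54)
Function('p')(w) = 0
Mul(Mul(-2, Function('p')(Mul(Add(n, Mul(6, Add(6, 3))), Add(3, 5)))), J) = Mul(Mul(-2, 0), Rational(-13, 4)) = Mul(0, Rational(-13, 4)) = 0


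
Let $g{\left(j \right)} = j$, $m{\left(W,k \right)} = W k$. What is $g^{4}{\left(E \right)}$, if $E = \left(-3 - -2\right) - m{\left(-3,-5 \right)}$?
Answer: $65536$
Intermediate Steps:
$E = -16$ ($E = \left(-3 - -2\right) - \left(-3\right) \left(-5\right) = \left(-3 + 2\right) - 15 = -1 - 15 = -16$)
$g^{4}{\left(E \right)} = \left(-16\right)^{4} = 65536$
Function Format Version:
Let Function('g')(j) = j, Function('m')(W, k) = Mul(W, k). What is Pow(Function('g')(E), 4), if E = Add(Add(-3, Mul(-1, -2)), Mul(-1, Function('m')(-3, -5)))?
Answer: 65536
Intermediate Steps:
E = -16 (E = Add(Add(-3, Mul(-1, -2)), Mul(-1, Mul(-3, -5))) = Add(Add(-3, 2), Mul(-1, 15)) = Add(-1, -15) = -16)
Pow(Function('g')(E), 4) = Pow(-16, 4) = 65536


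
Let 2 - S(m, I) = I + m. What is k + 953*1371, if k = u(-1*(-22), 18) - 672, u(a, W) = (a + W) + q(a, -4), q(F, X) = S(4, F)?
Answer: 1305907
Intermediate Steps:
S(m, I) = 2 - I - m (S(m, I) = 2 - (I + m) = 2 + (-I - m) = 2 - I - m)
q(F, X) = -2 - F (q(F, X) = 2 - F - 1*4 = 2 - F - 4 = -2 - F)
u(a, W) = -2 + W (u(a, W) = (a + W) + (-2 - a) = (W + a) + (-2 - a) = -2 + W)
k = -656 (k = (-2 + 18) - 672 = 16 - 672 = -656)
k + 953*1371 = -656 + 953*1371 = -656 + 1306563 = 1305907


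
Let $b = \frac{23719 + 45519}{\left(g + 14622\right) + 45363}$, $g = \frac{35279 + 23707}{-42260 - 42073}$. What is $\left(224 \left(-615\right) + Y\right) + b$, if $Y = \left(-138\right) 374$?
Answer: $- \frac{319320656193938}{1686218673} \approx -1.8937 \cdot 10^{5}$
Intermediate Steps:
$g = - \frac{19662}{28111}$ ($g = \frac{58986}{-84333} = 58986 \left(- \frac{1}{84333}\right) = - \frac{19662}{28111} \approx -0.69944$)
$b = \frac{1946349418}{1686218673}$ ($b = \frac{23719 + 45519}{\left(- \frac{19662}{28111} + 14622\right) + 45363} = \frac{69238}{\frac{411019380}{28111} + 45363} = \frac{69238}{\frac{1686218673}{28111}} = 69238 \cdot \frac{28111}{1686218673} = \frac{1946349418}{1686218673} \approx 1.1543$)
$Y = -51612$
$\left(224 \left(-615\right) + Y\right) + b = \left(224 \left(-615\right) - 51612\right) + \frac{1946349418}{1686218673} = \left(-137760 - 51612\right) + \frac{1946349418}{1686218673} = -189372 + \frac{1946349418}{1686218673} = - \frac{319320656193938}{1686218673}$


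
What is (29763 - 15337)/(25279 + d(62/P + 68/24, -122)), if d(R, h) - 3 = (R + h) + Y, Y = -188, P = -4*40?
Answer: 3462240/5993867 ≈ 0.57763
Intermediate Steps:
P = -160
d(R, h) = -185 + R + h (d(R, h) = 3 + ((R + h) - 188) = 3 + (-188 + R + h) = -185 + R + h)
(29763 - 15337)/(25279 + d(62/P + 68/24, -122)) = (29763 - 15337)/(25279 + (-185 + (62/(-160) + 68/24) - 122)) = 14426/(25279 + (-185 + (62*(-1/160) + 68*(1/24)) - 122)) = 14426/(25279 + (-185 + (-31/80 + 17/6) - 122)) = 14426/(25279 + (-185 + 587/240 - 122)) = 14426/(25279 - 73093/240) = 14426/(5993867/240) = 14426*(240/5993867) = 3462240/5993867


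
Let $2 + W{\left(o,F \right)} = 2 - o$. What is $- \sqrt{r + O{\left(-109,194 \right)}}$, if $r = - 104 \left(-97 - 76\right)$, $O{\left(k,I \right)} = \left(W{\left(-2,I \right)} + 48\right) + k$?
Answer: $- \sqrt{17933} \approx -133.91$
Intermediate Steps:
$W{\left(o,F \right)} = - o$ ($W{\left(o,F \right)} = -2 - \left(-2 + o\right) = - o$)
$O{\left(k,I \right)} = 50 + k$ ($O{\left(k,I \right)} = \left(\left(-1\right) \left(-2\right) + 48\right) + k = \left(2 + 48\right) + k = 50 + k$)
$r = 17992$ ($r = \left(-104\right) \left(-173\right) = 17992$)
$- \sqrt{r + O{\left(-109,194 \right)}} = - \sqrt{17992 + \left(50 - 109\right)} = - \sqrt{17992 - 59} = - \sqrt{17933}$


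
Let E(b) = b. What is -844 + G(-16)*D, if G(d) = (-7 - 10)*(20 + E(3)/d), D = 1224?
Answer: -826205/2 ≈ -4.1310e+5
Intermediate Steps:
G(d) = -340 - 51/d (G(d) = (-7 - 10)*(20 + 3/d) = -17*(20 + 3/d) = -340 - 51/d)
-844 + G(-16)*D = -844 + (-340 - 51/(-16))*1224 = -844 + (-340 - 51*(-1/16))*1224 = -844 + (-340 + 51/16)*1224 = -844 - 5389/16*1224 = -844 - 824517/2 = -826205/2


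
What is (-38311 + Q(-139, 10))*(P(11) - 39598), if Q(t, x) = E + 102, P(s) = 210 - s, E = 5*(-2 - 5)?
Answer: 1506775356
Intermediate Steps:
E = -35 (E = 5*(-7) = -35)
Q(t, x) = 67 (Q(t, x) = -35 + 102 = 67)
(-38311 + Q(-139, 10))*(P(11) - 39598) = (-38311 + 67)*((210 - 1*11) - 39598) = -38244*((210 - 11) - 39598) = -38244*(199 - 39598) = -38244*(-39399) = 1506775356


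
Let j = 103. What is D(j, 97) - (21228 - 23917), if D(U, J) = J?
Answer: 2786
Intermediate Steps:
D(j, 97) - (21228 - 23917) = 97 - (21228 - 23917) = 97 - 1*(-2689) = 97 + 2689 = 2786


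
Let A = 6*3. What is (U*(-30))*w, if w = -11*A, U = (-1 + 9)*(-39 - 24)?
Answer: -2993760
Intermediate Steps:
A = 18
U = -504 (U = 8*(-63) = -504)
w = -198 (w = -11*18 = -198)
(U*(-30))*w = -504*(-30)*(-198) = 15120*(-198) = -2993760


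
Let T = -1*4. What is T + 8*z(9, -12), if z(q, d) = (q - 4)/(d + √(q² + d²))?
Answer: 28/3 ≈ 9.3333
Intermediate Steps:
T = -4
z(q, d) = (-4 + q)/(d + √(d² + q²))
T + 8*z(9, -12) = -4 + 8*((-4 + 9)/(-12 + √((-12)² + 9²))) = -4 + 8*(5/(-12 + √(144 + 81))) = -4 + 8*(5/(-12 + √225)) = -4 + 8*(5/(-12 + 15)) = -4 + 8*(5/3) = -4 + 40/3 = 28/3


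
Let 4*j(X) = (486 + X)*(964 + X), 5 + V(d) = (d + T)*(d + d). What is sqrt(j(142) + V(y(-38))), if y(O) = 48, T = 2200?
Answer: sqrt(389445) ≈ 624.06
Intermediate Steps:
V(d) = -5 + 2*d*(2200 + d) (V(d) = -5 + (d + 2200)*(d + d) = -5 + (2200 + d)*(2*d) = -5 + 2*d*(2200 + d))
j(X) = (486 + X)*(964 + X)/4 (j(X) = ((486 + X)*(964 + X))/4 = (486 + X)*(964 + X)/4)
sqrt(j(142) + V(y(-38))) = sqrt((117126 + (1/4)*142**2 + (725/2)*142) + (-5 + 2*48**2 + 4400*48)) = sqrt((117126 + (1/4)*20164 + 51475) + (-5 + 2*2304 + 211200)) = sqrt((117126 + 5041 + 51475) + (-5 + 4608 + 211200)) = sqrt(173642 + 215803) = sqrt(389445)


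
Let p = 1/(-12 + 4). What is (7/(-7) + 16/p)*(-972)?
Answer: 125388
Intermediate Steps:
p = -⅛ (p = 1/(-8) = -⅛ ≈ -0.12500)
(7/(-7) + 16/p)*(-972) = (7/(-7) + 16/(-⅛))*(-972) = (7*(-⅐) + 16*(-8))*(-972) = (-1 - 128)*(-972) = -129*(-972) = 125388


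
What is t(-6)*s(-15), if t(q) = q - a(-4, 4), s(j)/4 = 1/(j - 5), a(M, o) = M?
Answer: 2/5 ≈ 0.40000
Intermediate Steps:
s(j) = 4/(-5 + j) (s(j) = 4/(j - 5) = 4/(-5 + j))
t(q) = 4 + q (t(q) = q - 1*(-4) = q + 4 = 4 + q)
t(-6)*s(-15) = (4 - 6)*(4/(-5 - 15)) = -8/(-20) = -8*(-1)/20 = -2*(-1/5) = 2/5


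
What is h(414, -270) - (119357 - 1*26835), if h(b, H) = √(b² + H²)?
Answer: -92522 + 18*√754 ≈ -92028.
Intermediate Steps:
h(b, H) = √(H² + b²)
h(414, -270) - (119357 - 1*26835) = √((-270)² + 414²) - (119357 - 1*26835) = √(72900 + 171396) - (119357 - 26835) = √244296 - 1*92522 = 18*√754 - 92522 = -92522 + 18*√754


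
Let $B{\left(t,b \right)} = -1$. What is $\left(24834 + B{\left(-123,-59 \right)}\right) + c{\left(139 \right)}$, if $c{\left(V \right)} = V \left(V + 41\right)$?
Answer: $49853$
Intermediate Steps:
$c{\left(V \right)} = V \left(41 + V\right)$
$\left(24834 + B{\left(-123,-59 \right)}\right) + c{\left(139 \right)} = \left(24834 - 1\right) + 139 \left(41 + 139\right) = 24833 + 139 \cdot 180 = 24833 + 25020 = 49853$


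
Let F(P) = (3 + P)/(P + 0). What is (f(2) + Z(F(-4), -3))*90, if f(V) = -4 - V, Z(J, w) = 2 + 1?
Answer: -270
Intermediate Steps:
F(P) = (3 + P)/P
Z(J, w) = 3
(f(2) + Z(F(-4), -3))*90 = ((-4 - 1*2) + 3)*90 = ((-4 - 2) + 3)*90 = (-6 + 3)*90 = -3*90 = -270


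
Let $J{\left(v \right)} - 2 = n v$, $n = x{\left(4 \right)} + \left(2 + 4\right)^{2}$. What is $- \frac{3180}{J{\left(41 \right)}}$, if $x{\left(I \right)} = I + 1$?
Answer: $- \frac{1060}{561} \approx -1.8895$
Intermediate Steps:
$x{\left(I \right)} = 1 + I$
$n = 41$ ($n = \left(1 + 4\right) + \left(2 + 4\right)^{2} = 5 + 6^{2} = 5 + 36 = 41$)
$J{\left(v \right)} = 2 + 41 v$
$- \frac{3180}{J{\left(41 \right)}} = - \frac{3180}{2 + 41 \cdot 41} = - \frac{3180}{2 + 1681} = - \frac{3180}{1683} = \left(-3180\right) \frac{1}{1683} = - \frac{1060}{561}$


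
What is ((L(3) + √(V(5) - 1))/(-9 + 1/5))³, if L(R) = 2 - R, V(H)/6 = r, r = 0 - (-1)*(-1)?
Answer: -625/21296 + 125*I*√7/21296 ≈ -0.029348 + 0.01553*I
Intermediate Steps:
r = -1 (r = 0 - 1*1 = 0 - 1 = -1)
V(H) = -6 (V(H) = 6*(-1) = -6)
((L(3) + √(V(5) - 1))/(-9 + 1/5))³ = (((2 - 1*3) + √(-6 - 1))/(-9 + 1/5))³ = (((2 - 3) + √(-7))/(-9 + ⅕))³ = ((-1 + I*√7)/(-44/5))³ = ((-1 + I*√7)*(-5/44))³ = (5/44 - 5*I*√7/44)³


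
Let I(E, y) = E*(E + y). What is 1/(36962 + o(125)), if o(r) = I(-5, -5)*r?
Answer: 1/43212 ≈ 2.3142e-5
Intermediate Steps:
o(r) = 50*r (o(r) = (-5*(-5 - 5))*r = (-5*(-10))*r = 50*r)
1/(36962 + o(125)) = 1/(36962 + 50*125) = 1/(36962 + 6250) = 1/43212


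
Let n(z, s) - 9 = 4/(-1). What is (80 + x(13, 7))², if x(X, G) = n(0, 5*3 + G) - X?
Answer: 5184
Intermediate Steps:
n(z, s) = 5 (n(z, s) = 9 + 4/(-1) = 9 + 4*(-1) = 9 - 4 = 5)
x(X, G) = 5 - X
(80 + x(13, 7))² = (80 + (5 - 1*13))² = (80 + (5 - 13))² = (80 - 8)² = 72² = 5184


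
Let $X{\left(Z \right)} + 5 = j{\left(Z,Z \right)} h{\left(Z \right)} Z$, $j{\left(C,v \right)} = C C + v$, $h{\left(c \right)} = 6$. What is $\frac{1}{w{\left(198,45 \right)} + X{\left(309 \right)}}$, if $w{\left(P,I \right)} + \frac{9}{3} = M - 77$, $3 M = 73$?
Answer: $\frac{3}{532783798} \approx 5.6308 \cdot 10^{-9}$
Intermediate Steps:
$j{\left(C,v \right)} = v + C^{2}$ ($j{\left(C,v \right)} = C^{2} + v = v + C^{2}$)
$M = \frac{73}{3}$ ($M = \frac{1}{3} \cdot 73 = \frac{73}{3} \approx 24.333$)
$w{\left(P,I \right)} = - \frac{167}{3}$ ($w{\left(P,I \right)} = -3 + \left(\frac{73}{3} - 77\right) = -3 - \frac{158}{3} = - \frac{167}{3}$)
$X{\left(Z \right)} = -5 + Z \left(6 Z + 6 Z^{2}\right)$ ($X{\left(Z \right)} = -5 + \left(Z + Z^{2}\right) 6 Z = -5 + \left(6 Z + 6 Z^{2}\right) Z = -5 + Z \left(6 Z + 6 Z^{2}\right)$)
$\frac{1}{w{\left(198,45 \right)} + X{\left(309 \right)}} = \frac{1}{- \frac{167}{3} - \left(5 - 6 \cdot 309^{2} \left(1 + 309\right)\right)} = \frac{1}{- \frac{167}{3} - \left(5 - 177594660\right)} = \frac{1}{- \frac{167}{3} + \left(-5 + 177594660\right)} = \frac{1}{- \frac{167}{3} + 177594655} = \frac{1}{\frac{532783798}{3}} = \frac{3}{532783798}$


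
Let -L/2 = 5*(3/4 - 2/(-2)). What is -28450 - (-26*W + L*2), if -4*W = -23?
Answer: -56531/2 ≈ -28266.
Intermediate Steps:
L = -35/2 (L = -10*(3/4 - 2/(-2)) = -10*(3*(1/4) - 2*(-1/2)) = -10*(3/4 + 1) = -10*7/4 = -2*35/4 = -35/2 ≈ -17.500)
W = 23/4 (W = -1/4*(-23) = 23/4 ≈ 5.7500)
-28450 - (-26*W + L*2) = -28450 - (-26*23/4 - 35/2*2) = -28450 - (-299/2 - 35) = -28450 - 1*(-369/2) = -28450 + 369/2 = -56531/2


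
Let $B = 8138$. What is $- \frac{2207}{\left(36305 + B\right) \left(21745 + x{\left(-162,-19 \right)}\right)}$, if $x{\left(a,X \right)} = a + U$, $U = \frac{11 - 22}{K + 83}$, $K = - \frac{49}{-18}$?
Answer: $- \frac{3405401}{1480057274353} \approx -2.3009 \cdot 10^{-6}$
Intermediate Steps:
$K = \frac{49}{18}$ ($K = \left(-49\right) \left(- \frac{1}{18}\right) = \frac{49}{18} \approx 2.7222$)
$U = - \frac{198}{1543}$ ($U = \frac{11 - 22}{\frac{49}{18} + 83} = - \frac{11}{\frac{1543}{18}} = \left(-11\right) \frac{18}{1543} = - \frac{198}{1543} \approx -0.12832$)
$x{\left(a,X \right)} = - \frac{198}{1543} + a$ ($x{\left(a,X \right)} = a - \frac{198}{1543} = - \frac{198}{1543} + a$)
$- \frac{2207}{\left(36305 + B\right) \left(21745 + x{\left(-162,-19 \right)}\right)} = - \frac{2207}{\left(36305 + 8138\right) \left(21745 - \frac{250164}{1543}\right)} = - \frac{2207}{44443 \left(21745 - \frac{250164}{1543}\right)} = - \frac{2207}{44443 \cdot \frac{33302371}{1543}} = - \frac{2207}{\frac{1480057274353}{1543}} = \left(-2207\right) \frac{1543}{1480057274353} = - \frac{3405401}{1480057274353}$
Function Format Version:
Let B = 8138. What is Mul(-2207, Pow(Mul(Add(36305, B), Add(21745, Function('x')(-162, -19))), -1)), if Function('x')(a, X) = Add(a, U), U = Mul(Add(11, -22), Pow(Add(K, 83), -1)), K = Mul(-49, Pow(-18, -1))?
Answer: Rational(-3405401, 1480057274353) ≈ -2.3009e-6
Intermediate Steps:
K = Rational(49, 18) (K = Mul(-49, Rational(-1, 18)) = Rational(49, 18) ≈ 2.7222)
U = Rational(-198, 1543) (U = Mul(Add(11, -22), Pow(Add(Rational(49, 18), 83), -1)) = Mul(-11, Pow(Rational(1543, 18), -1)) = Mul(-11, Rational(18, 1543)) = Rational(-198, 1543) ≈ -0.12832)
Function('x')(a, X) = Add(Rational(-198, 1543), a) (Function('x')(a, X) = Add(a, Rational(-198, 1543)) = Add(Rational(-198, 1543), a))
Mul(-2207, Pow(Mul(Add(36305, B), Add(21745, Function('x')(-162, -19))), -1)) = Mul(-2207, Pow(Mul(Add(36305, 8138), Add(21745, Add(Rational(-198, 1543), -162))), -1)) = Mul(-2207, Pow(Mul(44443, Add(21745, Rational(-250164, 1543))), -1)) = Mul(-2207, Pow(Mul(44443, Rational(33302371, 1543)), -1)) = Mul(-2207, Pow(Rational(1480057274353, 1543), -1)) = Mul(-2207, Rational(1543, 1480057274353)) = Rational(-3405401, 1480057274353)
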